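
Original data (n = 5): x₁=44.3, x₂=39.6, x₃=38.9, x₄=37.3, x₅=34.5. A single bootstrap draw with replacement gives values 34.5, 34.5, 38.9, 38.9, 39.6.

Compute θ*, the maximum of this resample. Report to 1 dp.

θ* = 39.6

Maximum = 39.6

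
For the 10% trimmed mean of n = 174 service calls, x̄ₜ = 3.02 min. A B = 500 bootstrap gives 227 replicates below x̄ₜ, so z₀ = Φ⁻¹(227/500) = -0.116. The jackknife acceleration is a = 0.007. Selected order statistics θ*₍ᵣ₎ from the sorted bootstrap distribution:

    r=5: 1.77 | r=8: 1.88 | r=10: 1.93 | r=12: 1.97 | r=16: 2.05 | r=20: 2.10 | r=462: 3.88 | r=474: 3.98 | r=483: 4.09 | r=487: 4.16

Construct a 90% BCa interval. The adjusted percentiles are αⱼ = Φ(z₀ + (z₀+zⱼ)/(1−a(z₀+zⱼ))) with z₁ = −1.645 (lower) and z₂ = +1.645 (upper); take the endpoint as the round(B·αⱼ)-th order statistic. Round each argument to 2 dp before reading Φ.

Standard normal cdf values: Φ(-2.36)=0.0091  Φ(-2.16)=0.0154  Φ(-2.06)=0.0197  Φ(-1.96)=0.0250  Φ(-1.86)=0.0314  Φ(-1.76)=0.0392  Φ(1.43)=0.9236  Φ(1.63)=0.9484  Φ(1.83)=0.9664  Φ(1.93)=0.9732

(2.05, 3.88)

Lower: z₀ + z₁ = -0.116 + (-1.645) = -1.761; 1 − a(z₀+z₁) = 1 − (0.007)(-1.761) = 1.0123; argument = -0.116 + (-1.761)/1.0123 = -1.8556 → -1.86.
α₁ = Φ(-1.86) = 0.0314; rank = round(500 × 0.0314) = 16; θ*₍16₎ = 2.05.
Upper: z₀ + z₂ = 1.529; 1 − a(z₀+z₂) = 0.9893; argument = 1.4295 → 1.43; α₂ = 0.9236; rank = 462; θ*₍462₎ = 3.88.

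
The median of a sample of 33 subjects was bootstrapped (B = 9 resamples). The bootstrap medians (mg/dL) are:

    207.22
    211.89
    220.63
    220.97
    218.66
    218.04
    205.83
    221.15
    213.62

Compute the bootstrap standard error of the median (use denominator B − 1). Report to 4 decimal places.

Bootstrap SE is the standard deviation of the 9 replicate medians.
Mean of replicates: (207.22 + 211.89 + 220.63 + 220.97 + 218.66 + 218.04 + 205.83 + 221.15 + 213.62) / 9 = 1938.01000 / 9 = 215.33444
Sum of squared deviations: (−8.11444)² + (−3.44444)² + (+5.29556)² + (+5.63556)² + (+3.32556)² + (+2.70556)² + (−9.50444)² + (+5.81556)² + (−1.71444)² = 282.98462
Variance = 282.98462 / 8 = 35.37308
SE* = √35.37308

SE* = 5.9475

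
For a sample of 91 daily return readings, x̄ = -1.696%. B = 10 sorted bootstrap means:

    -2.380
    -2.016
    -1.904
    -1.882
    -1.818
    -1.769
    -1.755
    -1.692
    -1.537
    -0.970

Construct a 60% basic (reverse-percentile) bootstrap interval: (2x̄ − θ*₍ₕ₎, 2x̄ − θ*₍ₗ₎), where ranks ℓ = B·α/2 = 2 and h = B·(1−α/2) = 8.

Percentile endpoints at ranks 2 and 8: θ*₍2₎ = -2.016, θ*₍8₎ = -1.692.
Basic interval reflects these around x̄:
  lower = 2 × -1.696 − -1.692 = -1.700
  upper = 2 × -1.696 − -2.016 = -1.376

(-1.700, -1.376)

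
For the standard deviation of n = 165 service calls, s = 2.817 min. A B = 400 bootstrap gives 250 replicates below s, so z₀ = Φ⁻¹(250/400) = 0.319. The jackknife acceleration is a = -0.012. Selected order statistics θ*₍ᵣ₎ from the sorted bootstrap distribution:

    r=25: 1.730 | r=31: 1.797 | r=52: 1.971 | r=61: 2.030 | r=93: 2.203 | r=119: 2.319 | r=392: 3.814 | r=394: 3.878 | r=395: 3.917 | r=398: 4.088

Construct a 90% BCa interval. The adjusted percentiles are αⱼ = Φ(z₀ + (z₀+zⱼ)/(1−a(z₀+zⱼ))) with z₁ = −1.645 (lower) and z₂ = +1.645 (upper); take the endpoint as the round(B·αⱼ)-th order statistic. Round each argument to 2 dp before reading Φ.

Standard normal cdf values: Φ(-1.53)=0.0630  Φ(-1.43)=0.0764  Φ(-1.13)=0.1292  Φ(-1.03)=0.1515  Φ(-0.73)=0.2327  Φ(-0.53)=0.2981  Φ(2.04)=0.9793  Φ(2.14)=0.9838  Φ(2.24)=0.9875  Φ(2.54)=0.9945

Lower: z₀ + z₁ = 0.319 + (-1.645) = -1.326; 1 − a(z₀+z₁) = 1 − (-0.012)(-1.326) = 0.9841; argument = 0.319 + (-1.326)/0.9841 = -1.0284 → -1.03.
α₁ = Φ(-1.03) = 0.1515; rank = round(400 × 0.1515) = 61; θ*₍61₎ = 2.030.
Upper: z₀ + z₂ = 1.964; 1 − a(z₀+z₂) = 1.0236; argument = 2.2378 → 2.24; α₂ = 0.9875; rank = 395; θ*₍395₎ = 3.917.

(2.030, 3.917)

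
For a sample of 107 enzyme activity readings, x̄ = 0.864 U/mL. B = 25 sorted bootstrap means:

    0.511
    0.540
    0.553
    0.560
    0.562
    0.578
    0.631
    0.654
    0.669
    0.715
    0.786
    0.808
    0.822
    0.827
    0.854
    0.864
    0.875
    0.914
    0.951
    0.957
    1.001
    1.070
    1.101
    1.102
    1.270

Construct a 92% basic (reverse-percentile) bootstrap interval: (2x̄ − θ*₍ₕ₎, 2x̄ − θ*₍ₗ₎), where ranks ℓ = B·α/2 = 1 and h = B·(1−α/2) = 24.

Percentile endpoints at ranks 1 and 24: θ*₍1₎ = 0.511, θ*₍24₎ = 1.102.
Basic interval reflects these around x̄:
  lower = 2 × 0.864 − 1.102 = 0.626
  upper = 2 × 0.864 − 0.511 = 1.217

(0.626, 1.217)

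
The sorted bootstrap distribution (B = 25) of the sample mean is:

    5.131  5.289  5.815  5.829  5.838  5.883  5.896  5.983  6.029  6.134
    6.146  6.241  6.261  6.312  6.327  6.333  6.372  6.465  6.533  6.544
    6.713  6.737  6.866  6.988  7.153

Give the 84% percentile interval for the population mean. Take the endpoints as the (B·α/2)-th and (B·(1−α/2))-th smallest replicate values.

(5.289, 6.866)

α = 0.16; lower rank = 25 × 0.080 = 2; upper rank = 25 × 0.920 = 23.
The 2nd smallest replicate is 5.289; the 23rd is 6.866.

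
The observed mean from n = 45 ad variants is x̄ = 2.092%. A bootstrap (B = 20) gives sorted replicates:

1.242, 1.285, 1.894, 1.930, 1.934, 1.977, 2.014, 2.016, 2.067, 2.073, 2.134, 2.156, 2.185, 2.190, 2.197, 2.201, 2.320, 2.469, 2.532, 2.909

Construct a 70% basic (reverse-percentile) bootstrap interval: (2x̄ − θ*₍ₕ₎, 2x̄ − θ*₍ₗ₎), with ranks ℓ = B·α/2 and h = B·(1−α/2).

Percentile endpoints at ranks 3 and 17: θ*₍3₎ = 1.894, θ*₍17₎ = 2.320.
Basic interval reflects these around x̄:
  lower = 2 × 2.092 − 2.320 = 1.864
  upper = 2 × 2.092 − 1.894 = 2.290

(1.864, 2.290)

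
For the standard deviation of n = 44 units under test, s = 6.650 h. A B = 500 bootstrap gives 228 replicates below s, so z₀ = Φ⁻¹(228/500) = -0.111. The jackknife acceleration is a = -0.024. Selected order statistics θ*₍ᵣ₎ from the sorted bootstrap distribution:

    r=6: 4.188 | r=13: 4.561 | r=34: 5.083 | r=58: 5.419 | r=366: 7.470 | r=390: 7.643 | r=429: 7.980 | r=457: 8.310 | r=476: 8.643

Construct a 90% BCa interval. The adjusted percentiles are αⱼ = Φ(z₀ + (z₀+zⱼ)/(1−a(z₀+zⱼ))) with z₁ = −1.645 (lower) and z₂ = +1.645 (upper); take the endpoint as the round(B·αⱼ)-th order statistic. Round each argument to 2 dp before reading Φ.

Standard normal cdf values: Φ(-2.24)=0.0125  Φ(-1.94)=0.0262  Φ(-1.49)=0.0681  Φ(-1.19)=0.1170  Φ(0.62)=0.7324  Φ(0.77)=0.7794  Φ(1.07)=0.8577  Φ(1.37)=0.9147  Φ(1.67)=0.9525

(4.561, 8.310)

Lower: z₀ + z₁ = -0.111 + (-1.645) = -1.756; 1 − a(z₀+z₁) = 1 − (-0.024)(-1.756) = 0.9579; argument = -0.111 + (-1.756)/0.9579 = -1.9443 → -1.94.
α₁ = Φ(-1.94) = 0.0262; rank = round(500 × 0.0262) = 13; θ*₍13₎ = 4.561.
Upper: z₀ + z₂ = 1.534; 1 − a(z₀+z₂) = 1.0368; argument = 1.3685 → 1.37; α₂ = 0.9147; rank = 457; θ*₍457₎ = 8.310.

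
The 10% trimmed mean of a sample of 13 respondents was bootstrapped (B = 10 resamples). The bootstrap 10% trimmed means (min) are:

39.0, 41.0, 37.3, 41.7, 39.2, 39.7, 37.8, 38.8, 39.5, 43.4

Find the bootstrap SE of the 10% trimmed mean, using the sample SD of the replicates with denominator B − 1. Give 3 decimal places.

Bootstrap SE is the standard deviation of the 10 replicate 10% trimmed means.
Mean of replicates: (39.0 + 41.0 + 37.3 + 41.7 + 39.2 + 39.7 + 37.8 + 38.8 + 39.5 + 43.4) / 10 = 397.4000 / 10 = 39.7400
Sum of squared deviations: (−0.7400)² + (+1.2600)² + (−2.4400)² + (+1.9600)² + (−0.5400)² + (−0.0400)² + (−1.9400)² + (−0.9400)² + (−0.2400)² + (+3.6600)² = 30.3240
Variance = 30.3240 / 9 = 3.3693
SE* = √3.3693

SE* = 1.836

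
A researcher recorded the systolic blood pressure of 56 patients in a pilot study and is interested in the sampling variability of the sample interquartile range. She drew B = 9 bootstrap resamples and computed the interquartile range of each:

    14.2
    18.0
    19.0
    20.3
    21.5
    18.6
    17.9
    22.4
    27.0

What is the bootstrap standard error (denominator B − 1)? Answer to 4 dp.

SE* = 3.5703

Bootstrap SE is the standard deviation of the 9 replicate interquartile ranges.
Mean of replicates: (14.2 + 18.0 + 19.0 + 20.3 + 21.5 + 18.6 + 17.9 + 22.4 + 27.0) / 9 = 178.90000 / 9 = 19.87778
Sum of squared deviations: (−5.67778)² + (−1.87778)² + (−0.87778)² + (+0.42222)² + (+1.62222)² + (−1.27778)² + (−1.97778)² + (+2.52222)² + (+7.12222)² = 101.97556
Variance = 101.97556 / 8 = 12.74694
SE* = √12.74694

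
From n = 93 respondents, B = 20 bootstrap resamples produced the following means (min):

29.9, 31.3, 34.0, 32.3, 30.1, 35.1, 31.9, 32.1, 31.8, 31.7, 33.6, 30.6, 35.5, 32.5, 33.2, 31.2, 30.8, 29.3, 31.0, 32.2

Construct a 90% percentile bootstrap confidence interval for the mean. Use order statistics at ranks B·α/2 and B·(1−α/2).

(29.3, 35.1)

Sorted replicates: 29.3, 29.9, 30.1, 30.6, 30.8, 31.0, 31.2, 31.3, 31.7, 31.8, 31.9, 32.1, 32.2, 32.3, 32.5, 33.2, 33.6, 34.0, 35.1, 35.5
α = 0.10; lower rank = 20 × 0.050 = 1; upper rank = 20 × 0.950 = 19.
The 1st smallest replicate is 29.3; the 19th is 35.1.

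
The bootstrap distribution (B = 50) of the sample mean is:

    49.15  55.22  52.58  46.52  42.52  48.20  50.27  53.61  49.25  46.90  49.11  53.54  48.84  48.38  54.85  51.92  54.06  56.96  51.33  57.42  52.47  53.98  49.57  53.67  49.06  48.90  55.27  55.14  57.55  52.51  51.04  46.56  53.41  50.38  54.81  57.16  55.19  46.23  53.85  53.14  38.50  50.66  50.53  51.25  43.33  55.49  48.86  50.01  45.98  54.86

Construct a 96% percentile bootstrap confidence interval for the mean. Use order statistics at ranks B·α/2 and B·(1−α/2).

Sorted replicates: 38.50, 42.52, 43.33, 45.98, 46.23, 46.52, 46.56, 46.90, 48.20, 48.38, 48.84, 48.86, 48.90, 49.06, 49.11, 49.15, 49.25, 49.57, 50.01, 50.27, 50.38, 50.53, 50.66, 51.04, 51.25, 51.33, 51.92, 52.47, 52.51, 52.58, 53.14, 53.41, 53.54, 53.61, 53.67, 53.85, 53.98, 54.06, 54.81, 54.85, 54.86, 55.14, 55.19, 55.22, 55.27, 55.49, 56.96, 57.16, 57.42, 57.55
α = 0.04; lower rank = 50 × 0.020 = 1; upper rank = 50 × 0.980 = 49.
The 1st smallest replicate is 38.50; the 49th is 57.42.

(38.50, 57.42)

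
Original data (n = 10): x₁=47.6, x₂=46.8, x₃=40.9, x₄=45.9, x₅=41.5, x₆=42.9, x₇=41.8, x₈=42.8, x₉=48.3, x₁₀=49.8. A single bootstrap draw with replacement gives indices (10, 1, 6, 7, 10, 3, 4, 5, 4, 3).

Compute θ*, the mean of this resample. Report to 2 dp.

Resample values: 49.8, 47.6, 42.9, 41.8, 49.8, 40.9, 45.9, 41.5, 45.9, 40.9.
Mean = (49.8 + 47.6 + 42.9 + 41.8 + 49.8 + 40.9 + 45.9 + 41.5 + 45.9 + 40.9) / 10 = 447.00 / 10 = 44.70

θ* = 44.70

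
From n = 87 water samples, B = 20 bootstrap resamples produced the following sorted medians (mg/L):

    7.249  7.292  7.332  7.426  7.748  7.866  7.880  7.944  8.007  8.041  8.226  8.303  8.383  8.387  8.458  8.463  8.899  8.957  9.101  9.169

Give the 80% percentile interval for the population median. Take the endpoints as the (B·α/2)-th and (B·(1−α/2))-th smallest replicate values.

(7.292, 8.957)

α = 0.20; lower rank = 20 × 0.100 = 2; upper rank = 20 × 0.900 = 18.
The 2nd smallest replicate is 7.292; the 18th is 8.957.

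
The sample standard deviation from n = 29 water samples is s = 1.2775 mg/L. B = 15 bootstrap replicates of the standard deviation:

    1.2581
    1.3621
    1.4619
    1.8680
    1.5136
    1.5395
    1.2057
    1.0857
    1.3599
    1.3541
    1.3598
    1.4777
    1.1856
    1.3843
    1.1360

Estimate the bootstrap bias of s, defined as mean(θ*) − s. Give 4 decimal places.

bias = +0.0926

mean(θ*) = (1.2581 + 1.3621 + 1.4619 + 1.8680 + 1.5136 + 1.5395 + 1.2057 + 1.0857 + 1.3599 + 1.3541 + 1.3598 + 1.4777 + 1.1856 + 1.3843 + 1.1360) / 15 = 1.37013
bias = 1.37013 − 1.2775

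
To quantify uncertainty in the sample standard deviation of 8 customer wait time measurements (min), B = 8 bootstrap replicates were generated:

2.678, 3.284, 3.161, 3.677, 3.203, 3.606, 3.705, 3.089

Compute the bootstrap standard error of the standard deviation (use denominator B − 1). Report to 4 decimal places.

Bootstrap SE is the standard deviation of the 8 replicate standard deviations.
Mean of replicates: (2.678 + 3.284 + 3.161 + 3.677 + 3.203 + 3.606 + 3.705 + 3.089) / 8 = 26.40300 / 8 = 3.30037
Sum of squared deviations: (−0.62237)² + (−0.01638)² + (−0.13937)² + (+0.37663)² + (−0.09737)² + (+0.30563)² + (+0.40463)² + (−0.21137)² = 0.86018
Variance = 0.86018 / 7 = 0.12288
SE* = √0.12288

SE* = 0.3505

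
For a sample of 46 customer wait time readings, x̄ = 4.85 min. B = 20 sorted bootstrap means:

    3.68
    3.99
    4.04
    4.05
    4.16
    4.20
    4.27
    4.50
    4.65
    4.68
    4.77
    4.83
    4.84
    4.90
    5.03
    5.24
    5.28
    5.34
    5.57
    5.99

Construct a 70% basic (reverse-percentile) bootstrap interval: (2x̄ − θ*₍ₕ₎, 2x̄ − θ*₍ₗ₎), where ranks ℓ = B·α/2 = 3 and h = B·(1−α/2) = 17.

(4.42, 5.66)

Percentile endpoints at ranks 3 and 17: θ*₍3₎ = 4.04, θ*₍17₎ = 5.28.
Basic interval reflects these around x̄:
  lower = 2 × 4.85 − 5.28 = 4.42
  upper = 2 × 4.85 − 4.04 = 5.66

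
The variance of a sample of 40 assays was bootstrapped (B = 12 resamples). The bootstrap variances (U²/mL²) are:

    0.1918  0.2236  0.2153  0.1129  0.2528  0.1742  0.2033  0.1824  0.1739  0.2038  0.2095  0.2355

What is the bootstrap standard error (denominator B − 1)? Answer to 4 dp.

Bootstrap SE is the standard deviation of the 12 replicate variances.
Mean of replicates: (0.1918 + 0.2236 + 0.2153 + 0.1129 + 0.2528 + 0.1742 + 0.2033 + 0.1824 + 0.1739 + 0.2038 + 0.2095 + 0.2355) / 12 = 2.379000 / 12 = 0.198250
Sum of squared deviations: (−0.006450)² + (+0.025350)² + (+0.017050)² + (−0.085350)² + (+0.054550)² + (−0.024050)² + (+0.005050)² + (−0.015850)² + (−0.024350)² + (+0.005550)² + (+0.011250)² + (+0.037250)² = 0.014228
Variance = 0.014228 / 11 = 0.001293
SE* = √0.001293

SE* = 0.0360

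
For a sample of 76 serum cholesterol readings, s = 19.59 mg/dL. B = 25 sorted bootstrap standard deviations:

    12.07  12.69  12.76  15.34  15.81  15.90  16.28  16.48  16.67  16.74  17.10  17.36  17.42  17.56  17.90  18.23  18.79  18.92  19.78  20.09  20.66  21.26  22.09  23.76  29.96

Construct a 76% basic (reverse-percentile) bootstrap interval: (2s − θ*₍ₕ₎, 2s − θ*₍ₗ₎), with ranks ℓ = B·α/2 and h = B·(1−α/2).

Percentile endpoints at ranks 3 and 22: θ*₍3₎ = 12.76, θ*₍22₎ = 21.26.
Basic interval reflects these around s:
  lower = 2 × 19.59 − 21.26 = 17.92
  upper = 2 × 19.59 − 12.76 = 26.42

(17.92, 26.42)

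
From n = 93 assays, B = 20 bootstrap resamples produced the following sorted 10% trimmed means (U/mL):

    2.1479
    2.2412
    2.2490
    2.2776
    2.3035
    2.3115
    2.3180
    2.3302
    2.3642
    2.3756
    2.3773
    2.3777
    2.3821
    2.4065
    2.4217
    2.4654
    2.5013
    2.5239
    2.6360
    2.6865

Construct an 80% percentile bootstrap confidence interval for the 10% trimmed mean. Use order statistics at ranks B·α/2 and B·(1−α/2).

(2.2412, 2.5239)

α = 0.20; lower rank = 20 × 0.100 = 2; upper rank = 20 × 0.900 = 18.
The 2nd smallest replicate is 2.2412; the 18th is 2.5239.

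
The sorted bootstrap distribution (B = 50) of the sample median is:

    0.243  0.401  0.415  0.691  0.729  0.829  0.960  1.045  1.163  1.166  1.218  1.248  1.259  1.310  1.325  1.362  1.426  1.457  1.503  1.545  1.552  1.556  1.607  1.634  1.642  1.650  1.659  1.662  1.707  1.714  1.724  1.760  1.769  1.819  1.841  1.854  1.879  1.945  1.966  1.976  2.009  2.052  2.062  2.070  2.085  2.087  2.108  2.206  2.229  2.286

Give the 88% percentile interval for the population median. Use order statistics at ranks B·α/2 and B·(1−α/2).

(0.415, 2.108)

α = 0.12; lower rank = 50 × 0.060 = 3; upper rank = 50 × 0.940 = 47.
The 3rd smallest replicate is 0.415; the 47th is 2.108.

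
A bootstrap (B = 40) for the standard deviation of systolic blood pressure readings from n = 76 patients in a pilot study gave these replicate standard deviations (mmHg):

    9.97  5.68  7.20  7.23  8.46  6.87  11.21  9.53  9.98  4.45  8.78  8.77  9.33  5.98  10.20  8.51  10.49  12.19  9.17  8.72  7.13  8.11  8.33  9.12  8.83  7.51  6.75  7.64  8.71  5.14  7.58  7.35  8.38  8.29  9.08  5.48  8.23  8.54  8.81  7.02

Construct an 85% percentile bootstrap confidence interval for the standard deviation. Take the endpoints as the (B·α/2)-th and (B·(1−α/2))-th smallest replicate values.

(5.48, 10.20)

Sorted replicates: 4.45, 5.14, 5.48, 5.68, 5.98, 6.75, 6.87, 7.02, 7.13, 7.20, 7.23, 7.35, 7.51, 7.58, 7.64, 8.11, 8.23, 8.29, 8.33, 8.38, 8.46, 8.51, 8.54, 8.71, 8.72, 8.77, 8.78, 8.81, 8.83, 9.08, 9.12, 9.17, 9.33, 9.53, 9.97, 9.98, 10.20, 10.49, 11.21, 12.19
α = 0.15; lower rank = 40 × 0.075 = 3; upper rank = 40 × 0.925 = 37.
The 3rd smallest replicate is 5.48; the 37th is 10.20.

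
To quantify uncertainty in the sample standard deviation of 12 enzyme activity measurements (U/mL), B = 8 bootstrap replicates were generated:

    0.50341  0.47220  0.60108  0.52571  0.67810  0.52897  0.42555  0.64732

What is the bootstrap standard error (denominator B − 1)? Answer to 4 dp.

Bootstrap SE is the standard deviation of the 8 replicate standard deviations.
Mean of replicates: (0.50341 + 0.47220 + 0.60108 + 0.52571 + 0.67810 + 0.52897 + 0.42555 + 0.64732) / 8 = 4.382340 / 8 = 0.547793
Sum of squared deviations: (−0.044382)² + (−0.075593)² + (+0.053287)² + (−0.022083)² + (+0.130308)² + (−0.018822)² + (−0.122243)² + (+0.099527)² = 0.053195
Variance = 0.053195 / 7 = 0.007599
SE* = √0.007599

SE* = 0.0872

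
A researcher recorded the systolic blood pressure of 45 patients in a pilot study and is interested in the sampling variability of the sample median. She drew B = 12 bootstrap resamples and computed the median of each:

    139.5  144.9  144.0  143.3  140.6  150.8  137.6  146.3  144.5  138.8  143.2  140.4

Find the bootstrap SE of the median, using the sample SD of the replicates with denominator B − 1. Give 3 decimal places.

Bootstrap SE is the standard deviation of the 12 replicate medians.
Mean of replicates: (139.5 + 144.9 + 144.0 + 143.3 + 140.6 + 150.8 + 137.6 + 146.3 + 144.5 + 138.8 + 143.2 + 140.4) / 12 = 1713.9000 / 12 = 142.8250
Sum of squared deviations: (−3.3250)² + (+2.0750)² + (+1.1750)² + (+0.4750)² + (−2.2250)² + (+7.9750)² + (−5.2250)² + (+3.4750)² + (+1.6750)² + (−4.0250)² + (+0.3750)² + (−2.4250)² = 149.9225
Variance = 149.9225 / 11 = 13.6293
SE* = √13.6293

SE* = 3.692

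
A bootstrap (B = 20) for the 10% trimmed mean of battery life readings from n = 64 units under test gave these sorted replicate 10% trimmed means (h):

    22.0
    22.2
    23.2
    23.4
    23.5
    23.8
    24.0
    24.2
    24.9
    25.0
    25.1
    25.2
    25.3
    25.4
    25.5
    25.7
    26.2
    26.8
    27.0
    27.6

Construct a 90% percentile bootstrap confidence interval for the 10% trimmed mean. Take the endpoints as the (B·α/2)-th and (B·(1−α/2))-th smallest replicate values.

α = 0.10; lower rank = 20 × 0.050 = 1; upper rank = 20 × 0.950 = 19.
The 1st smallest replicate is 22.0; the 19th is 27.0.

(22.0, 27.0)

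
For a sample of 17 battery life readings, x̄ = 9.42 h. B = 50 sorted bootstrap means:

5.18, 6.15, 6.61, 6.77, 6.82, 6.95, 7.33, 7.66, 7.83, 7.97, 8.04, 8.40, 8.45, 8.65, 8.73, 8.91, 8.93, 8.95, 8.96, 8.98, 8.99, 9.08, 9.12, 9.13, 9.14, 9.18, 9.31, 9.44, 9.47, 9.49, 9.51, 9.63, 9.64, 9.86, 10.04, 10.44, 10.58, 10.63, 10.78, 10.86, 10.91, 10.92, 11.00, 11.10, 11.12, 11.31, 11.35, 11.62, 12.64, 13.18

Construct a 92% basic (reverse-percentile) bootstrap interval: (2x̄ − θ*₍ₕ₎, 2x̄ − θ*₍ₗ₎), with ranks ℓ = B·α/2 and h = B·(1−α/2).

Percentile endpoints at ranks 2 and 48: θ*₍2₎ = 6.15, θ*₍48₎ = 11.62.
Basic interval reflects these around x̄:
  lower = 2 × 9.42 − 11.62 = 7.22
  upper = 2 × 9.42 − 6.15 = 12.69

(7.22, 12.69)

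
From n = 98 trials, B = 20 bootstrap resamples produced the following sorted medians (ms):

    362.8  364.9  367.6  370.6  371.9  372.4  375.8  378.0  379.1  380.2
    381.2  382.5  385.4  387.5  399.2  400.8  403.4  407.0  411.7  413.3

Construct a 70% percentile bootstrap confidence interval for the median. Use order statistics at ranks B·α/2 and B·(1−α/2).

α = 0.30; lower rank = 20 × 0.150 = 3; upper rank = 20 × 0.850 = 17.
The 3rd smallest replicate is 367.6; the 17th is 403.4.

(367.6, 403.4)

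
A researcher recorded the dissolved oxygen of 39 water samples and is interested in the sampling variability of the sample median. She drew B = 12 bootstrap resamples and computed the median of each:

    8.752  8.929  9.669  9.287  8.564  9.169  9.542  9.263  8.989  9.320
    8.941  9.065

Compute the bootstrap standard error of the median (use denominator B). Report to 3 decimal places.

Bootstrap SE is the standard deviation of the 12 replicate medians.
Mean of replicates: (8.752 + 8.929 + 9.669 + 9.287 + 8.564 + 9.169 + 9.542 + 9.263 + 8.989 + 9.320 + 8.941 + 9.065) / 12 = 109.4900 / 12 = 9.1242
Sum of squared deviations: (−0.3722)² + (−0.1952)² + (+0.5448)² + (+0.1628)² + (−0.5602)² + (+0.0448)² + (+0.4178)² + (+0.1388)² + (−0.1352)² + (+0.1958)² + (−0.1832)² + (−0.0592)² = 1.1033
Variance = 1.1033 / 12 = 0.0919
SE* = √0.0919

SE* = 0.303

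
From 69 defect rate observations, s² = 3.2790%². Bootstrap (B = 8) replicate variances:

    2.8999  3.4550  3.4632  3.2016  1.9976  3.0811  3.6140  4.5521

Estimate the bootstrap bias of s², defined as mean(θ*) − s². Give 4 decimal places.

mean(θ*) = (2.8999 + 3.4550 + 3.4632 + 3.2016 + 1.9976 + 3.0811 + 3.6140 + 4.5521) / 8 = 3.28306
bias = 3.28306 − 3.2790

bias = +0.0041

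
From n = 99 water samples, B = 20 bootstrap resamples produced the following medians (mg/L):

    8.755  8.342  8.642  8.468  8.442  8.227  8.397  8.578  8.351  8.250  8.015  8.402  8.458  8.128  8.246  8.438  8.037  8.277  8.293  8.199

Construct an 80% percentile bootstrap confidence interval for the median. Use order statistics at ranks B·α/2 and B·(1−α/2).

Sorted replicates: 8.015, 8.037, 8.128, 8.199, 8.227, 8.246, 8.250, 8.277, 8.293, 8.342, 8.351, 8.397, 8.402, 8.438, 8.442, 8.458, 8.468, 8.578, 8.642, 8.755
α = 0.20; lower rank = 20 × 0.100 = 2; upper rank = 20 × 0.900 = 18.
The 2nd smallest replicate is 8.037; the 18th is 8.578.

(8.037, 8.578)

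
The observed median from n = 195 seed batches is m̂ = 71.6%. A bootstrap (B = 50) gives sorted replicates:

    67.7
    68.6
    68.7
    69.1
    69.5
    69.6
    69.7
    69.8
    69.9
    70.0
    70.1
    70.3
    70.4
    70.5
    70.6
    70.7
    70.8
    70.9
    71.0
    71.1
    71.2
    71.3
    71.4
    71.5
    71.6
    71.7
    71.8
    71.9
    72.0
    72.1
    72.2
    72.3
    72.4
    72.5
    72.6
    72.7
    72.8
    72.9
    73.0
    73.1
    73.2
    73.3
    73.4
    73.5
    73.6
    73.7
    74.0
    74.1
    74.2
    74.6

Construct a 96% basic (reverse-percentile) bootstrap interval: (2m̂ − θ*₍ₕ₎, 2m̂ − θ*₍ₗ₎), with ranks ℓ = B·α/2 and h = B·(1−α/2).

Percentile endpoints at ranks 1 and 49: θ*₍1₎ = 67.7, θ*₍49₎ = 74.2.
Basic interval reflects these around m̂:
  lower = 2 × 71.6 − 74.2 = 69.0
  upper = 2 × 71.6 − 67.7 = 75.5

(69.0, 75.5)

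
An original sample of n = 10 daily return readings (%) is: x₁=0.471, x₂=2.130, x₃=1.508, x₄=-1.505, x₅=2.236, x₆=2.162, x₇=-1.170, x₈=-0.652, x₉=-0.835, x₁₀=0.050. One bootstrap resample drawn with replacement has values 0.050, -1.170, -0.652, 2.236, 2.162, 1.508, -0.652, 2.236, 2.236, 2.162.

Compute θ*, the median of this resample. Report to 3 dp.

θ* = 1.835

Sorted: -1.170, -0.652, -0.652, 0.050, 1.508, 2.162, 2.162, 2.236, 2.236, 2.236
Median = average of the two middle values = 1.835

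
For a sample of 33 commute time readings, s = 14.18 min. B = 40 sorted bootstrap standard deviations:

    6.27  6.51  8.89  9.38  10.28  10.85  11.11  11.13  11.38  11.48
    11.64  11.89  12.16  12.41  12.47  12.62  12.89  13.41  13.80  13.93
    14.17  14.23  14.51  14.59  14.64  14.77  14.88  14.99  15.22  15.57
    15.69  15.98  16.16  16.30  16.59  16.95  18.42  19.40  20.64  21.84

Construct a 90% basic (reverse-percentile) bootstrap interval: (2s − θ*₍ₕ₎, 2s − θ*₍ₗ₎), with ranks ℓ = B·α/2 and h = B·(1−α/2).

(8.96, 21.85)

Percentile endpoints at ranks 2 and 38: θ*₍2₎ = 6.51, θ*₍38₎ = 19.40.
Basic interval reflects these around s:
  lower = 2 × 14.18 − 19.40 = 8.96
  upper = 2 × 14.18 − 6.51 = 21.85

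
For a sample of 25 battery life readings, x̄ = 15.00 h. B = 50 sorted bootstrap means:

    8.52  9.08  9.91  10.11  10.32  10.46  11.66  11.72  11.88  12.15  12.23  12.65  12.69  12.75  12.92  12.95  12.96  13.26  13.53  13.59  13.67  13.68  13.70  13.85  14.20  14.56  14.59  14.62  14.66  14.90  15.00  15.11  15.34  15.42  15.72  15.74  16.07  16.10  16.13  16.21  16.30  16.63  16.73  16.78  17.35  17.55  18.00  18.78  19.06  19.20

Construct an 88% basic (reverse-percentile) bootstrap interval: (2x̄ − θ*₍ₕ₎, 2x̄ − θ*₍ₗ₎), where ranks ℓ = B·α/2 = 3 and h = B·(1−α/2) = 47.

(12.00, 20.09)

Percentile endpoints at ranks 3 and 47: θ*₍3₎ = 9.91, θ*₍47₎ = 18.00.
Basic interval reflects these around x̄:
  lower = 2 × 15.00 − 18.00 = 12.00
  upper = 2 × 15.00 − 9.91 = 20.09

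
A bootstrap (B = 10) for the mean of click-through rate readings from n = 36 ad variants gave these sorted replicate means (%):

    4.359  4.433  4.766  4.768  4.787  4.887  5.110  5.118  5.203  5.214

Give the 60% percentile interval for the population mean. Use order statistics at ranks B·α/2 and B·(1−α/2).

α = 0.40; lower rank = 10 × 0.200 = 2; upper rank = 10 × 0.800 = 8.
The 2nd smallest replicate is 4.433; the 8th is 5.118.

(4.433, 5.118)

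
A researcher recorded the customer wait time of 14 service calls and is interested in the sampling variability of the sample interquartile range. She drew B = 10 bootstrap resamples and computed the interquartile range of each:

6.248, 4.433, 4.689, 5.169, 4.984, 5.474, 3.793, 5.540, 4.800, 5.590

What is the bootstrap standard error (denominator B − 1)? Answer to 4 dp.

Bootstrap SE is the standard deviation of the 10 replicate interquartile ranges.
Mean of replicates: (6.248 + 4.433 + 4.689 + 5.169 + 4.984 + 5.474 + 3.793 + 5.540 + 4.800 + 5.590) / 10 = 50.72000 / 10 = 5.07200
Sum of squared deviations: (+1.17600)² + (−0.63900)² + (−0.38300)² + (+0.09700)² + (−0.08800)² + (+0.40200)² + (−1.27900)² + (+0.46800)² + (−0.27200)² + (+0.51800)² = 4.31392
Variance = 4.31392 / 9 = 0.47932
SE* = √0.47932

SE* = 0.6923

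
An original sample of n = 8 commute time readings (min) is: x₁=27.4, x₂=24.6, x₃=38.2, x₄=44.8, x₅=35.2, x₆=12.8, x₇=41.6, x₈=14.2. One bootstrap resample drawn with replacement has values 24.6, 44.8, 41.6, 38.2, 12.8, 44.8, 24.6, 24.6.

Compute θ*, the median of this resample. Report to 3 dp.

θ* = 31.400

Sorted: 12.8, 24.6, 24.6, 24.6, 38.2, 41.6, 44.8, 44.8
Median = average of the two middle values = 31.400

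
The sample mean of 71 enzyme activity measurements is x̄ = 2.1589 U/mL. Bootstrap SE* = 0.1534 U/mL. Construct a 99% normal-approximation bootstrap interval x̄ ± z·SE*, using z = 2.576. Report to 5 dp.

Margin = 2.576 × 0.1534 = 0.395158
Interval: 2.1589 ± 0.395158

(1.76374, 2.55406)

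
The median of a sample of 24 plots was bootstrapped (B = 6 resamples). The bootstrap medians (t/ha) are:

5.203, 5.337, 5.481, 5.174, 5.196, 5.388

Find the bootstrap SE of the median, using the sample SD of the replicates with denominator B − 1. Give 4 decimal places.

SE* = 0.1248

Bootstrap SE is the standard deviation of the 6 replicate medians.
Mean of replicates: (5.203 + 5.337 + 5.481 + 5.174 + 5.196 + 5.388) / 6 = 31.77900 / 6 = 5.29650
Sum of squared deviations: (−0.09350)² + (+0.04050)² + (+0.18450)² + (−0.12250)² + (−0.10050)² + (+0.09150)² = 0.07790
Variance = 0.07790 / 5 = 0.01558
SE* = √0.01558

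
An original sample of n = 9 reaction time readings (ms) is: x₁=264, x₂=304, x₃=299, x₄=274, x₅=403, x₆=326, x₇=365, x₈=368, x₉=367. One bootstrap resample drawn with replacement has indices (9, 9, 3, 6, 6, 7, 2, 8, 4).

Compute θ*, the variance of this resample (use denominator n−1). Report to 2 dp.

θ* = 1267.11

Resample values: 367, 367, 299, 326, 326, 365, 304, 368, 274.
Mean = 332.8889; sum of squared deviations = 10136.8889
s² = 10136.8889 / 8 = 1267.1111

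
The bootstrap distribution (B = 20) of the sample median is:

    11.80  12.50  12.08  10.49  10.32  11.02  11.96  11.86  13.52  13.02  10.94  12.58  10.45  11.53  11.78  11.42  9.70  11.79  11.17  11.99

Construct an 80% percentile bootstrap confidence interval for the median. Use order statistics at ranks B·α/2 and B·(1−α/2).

(10.32, 12.58)

Sorted replicates: 9.70, 10.32, 10.45, 10.49, 10.94, 11.02, 11.17, 11.42, 11.53, 11.78, 11.79, 11.80, 11.86, 11.96, 11.99, 12.08, 12.50, 12.58, 13.02, 13.52
α = 0.20; lower rank = 20 × 0.100 = 2; upper rank = 20 × 0.900 = 18.
The 2nd smallest replicate is 10.32; the 18th is 12.58.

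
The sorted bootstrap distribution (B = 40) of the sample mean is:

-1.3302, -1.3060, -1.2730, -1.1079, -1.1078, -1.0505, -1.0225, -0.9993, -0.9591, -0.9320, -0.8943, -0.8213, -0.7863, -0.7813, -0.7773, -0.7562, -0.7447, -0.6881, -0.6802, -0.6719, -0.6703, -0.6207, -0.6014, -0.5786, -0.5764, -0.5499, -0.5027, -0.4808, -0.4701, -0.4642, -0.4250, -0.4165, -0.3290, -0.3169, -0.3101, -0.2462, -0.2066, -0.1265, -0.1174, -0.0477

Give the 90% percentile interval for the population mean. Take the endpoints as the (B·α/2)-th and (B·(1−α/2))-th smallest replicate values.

α = 0.10; lower rank = 40 × 0.050 = 2; upper rank = 40 × 0.950 = 38.
The 2nd smallest replicate is -1.3060; the 38th is -0.1265.

(-1.3060, -0.1265)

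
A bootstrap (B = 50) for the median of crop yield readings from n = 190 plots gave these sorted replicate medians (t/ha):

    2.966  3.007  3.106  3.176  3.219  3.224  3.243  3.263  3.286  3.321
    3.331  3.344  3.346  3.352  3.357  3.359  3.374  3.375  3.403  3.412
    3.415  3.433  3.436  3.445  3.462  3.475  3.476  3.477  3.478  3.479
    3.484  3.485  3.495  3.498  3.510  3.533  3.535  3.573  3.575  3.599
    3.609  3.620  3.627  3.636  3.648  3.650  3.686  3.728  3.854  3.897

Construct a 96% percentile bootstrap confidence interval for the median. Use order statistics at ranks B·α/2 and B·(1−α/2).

(2.966, 3.854)

α = 0.04; lower rank = 50 × 0.020 = 1; upper rank = 50 × 0.980 = 49.
The 1st smallest replicate is 2.966; the 49th is 3.854.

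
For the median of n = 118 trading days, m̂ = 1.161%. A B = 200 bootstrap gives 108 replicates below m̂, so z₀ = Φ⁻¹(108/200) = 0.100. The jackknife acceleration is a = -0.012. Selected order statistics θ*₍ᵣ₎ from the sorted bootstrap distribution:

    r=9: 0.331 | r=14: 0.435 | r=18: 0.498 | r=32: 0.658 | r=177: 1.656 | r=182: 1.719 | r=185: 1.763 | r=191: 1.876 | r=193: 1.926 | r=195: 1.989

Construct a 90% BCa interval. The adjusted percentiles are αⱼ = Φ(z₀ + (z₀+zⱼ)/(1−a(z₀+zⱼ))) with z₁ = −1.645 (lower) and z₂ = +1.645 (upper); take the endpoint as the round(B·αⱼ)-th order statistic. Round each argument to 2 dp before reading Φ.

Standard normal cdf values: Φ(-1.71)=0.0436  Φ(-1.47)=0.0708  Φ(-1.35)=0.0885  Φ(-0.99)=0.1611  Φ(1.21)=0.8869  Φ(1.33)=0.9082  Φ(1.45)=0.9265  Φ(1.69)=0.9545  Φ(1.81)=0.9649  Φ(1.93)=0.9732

(0.435, 1.926)

Lower: z₀ + z₁ = 0.100 + (-1.645) = -1.545; 1 − a(z₀+z₁) = 1 − (-0.012)(-1.545) = 0.9815; argument = 0.100 + (-1.545)/0.9815 = -1.4742 → -1.47.
α₁ = Φ(-1.47) = 0.0708; rank = round(200 × 0.0708) = 14; θ*₍14₎ = 0.435.
Upper: z₀ + z₂ = 1.745; 1 − a(z₀+z₂) = 1.0209; argument = 1.8092 → 1.81; α₂ = 0.9649; rank = 193; θ*₍193₎ = 1.926.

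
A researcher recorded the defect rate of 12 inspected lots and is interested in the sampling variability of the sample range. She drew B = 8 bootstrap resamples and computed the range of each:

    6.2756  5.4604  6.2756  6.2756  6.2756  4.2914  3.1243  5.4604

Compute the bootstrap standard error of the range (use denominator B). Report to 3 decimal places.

SE* = 1.088

Bootstrap SE is the standard deviation of the 8 replicate ranges.
Mean of replicates: (6.2756 + 5.4604 + 6.2756 + 6.2756 + 6.2756 + 4.2914 + 3.1243 + 5.4604) / 8 = 43.43890 / 8 = 5.42986
Sum of squared deviations: (+0.84574)² + (+0.03054)² + (+0.84574)² + (+0.84574)² + (+0.84574)² + (−1.13846)² + (−2.30556)² + (+0.03054)² = 9.47467
Variance = 9.47467 / 8 = 1.18433
SE* = √1.18433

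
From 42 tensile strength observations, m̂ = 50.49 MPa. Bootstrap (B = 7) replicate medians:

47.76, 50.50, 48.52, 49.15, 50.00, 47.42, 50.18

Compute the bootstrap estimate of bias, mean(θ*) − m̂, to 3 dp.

mean(θ*) = (47.76 + 50.50 + 48.52 + 49.15 + 50.00 + 47.42 + 50.18) / 7 = 49.0757
bias = 49.0757 − 50.49

bias = −1.414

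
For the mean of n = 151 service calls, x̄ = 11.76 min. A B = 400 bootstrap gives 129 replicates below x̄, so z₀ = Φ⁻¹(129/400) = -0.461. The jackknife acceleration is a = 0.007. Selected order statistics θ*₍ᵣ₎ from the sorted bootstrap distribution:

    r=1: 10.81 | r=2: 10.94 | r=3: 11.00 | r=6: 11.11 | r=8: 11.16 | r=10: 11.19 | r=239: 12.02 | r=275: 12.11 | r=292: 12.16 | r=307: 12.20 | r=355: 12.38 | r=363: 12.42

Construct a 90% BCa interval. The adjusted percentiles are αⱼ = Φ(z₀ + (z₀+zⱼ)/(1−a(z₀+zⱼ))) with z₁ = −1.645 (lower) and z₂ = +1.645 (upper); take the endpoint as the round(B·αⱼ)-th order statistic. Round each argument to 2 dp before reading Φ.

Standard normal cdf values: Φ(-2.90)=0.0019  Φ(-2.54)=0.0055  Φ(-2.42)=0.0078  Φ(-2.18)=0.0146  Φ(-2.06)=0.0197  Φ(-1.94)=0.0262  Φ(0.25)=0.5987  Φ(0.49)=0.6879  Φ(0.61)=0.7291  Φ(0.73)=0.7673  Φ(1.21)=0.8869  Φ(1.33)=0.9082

(10.94, 12.20)

Lower: z₀ + z₁ = -0.461 + (-1.645) = -2.106; 1 − a(z₀+z₁) = 1 − (0.007)(-2.106) = 1.0147; argument = -0.461 + (-2.106)/1.0147 = -2.5364 → -2.54.
α₁ = Φ(-2.54) = 0.0055; rank = round(400 × 0.0055) = 2; θ*₍2₎ = 10.94.
Upper: z₀ + z₂ = 1.184; 1 − a(z₀+z₂) = 0.9917; argument = 0.7329 → 0.73; α₂ = 0.7673; rank = 307; θ*₍307₎ = 12.20.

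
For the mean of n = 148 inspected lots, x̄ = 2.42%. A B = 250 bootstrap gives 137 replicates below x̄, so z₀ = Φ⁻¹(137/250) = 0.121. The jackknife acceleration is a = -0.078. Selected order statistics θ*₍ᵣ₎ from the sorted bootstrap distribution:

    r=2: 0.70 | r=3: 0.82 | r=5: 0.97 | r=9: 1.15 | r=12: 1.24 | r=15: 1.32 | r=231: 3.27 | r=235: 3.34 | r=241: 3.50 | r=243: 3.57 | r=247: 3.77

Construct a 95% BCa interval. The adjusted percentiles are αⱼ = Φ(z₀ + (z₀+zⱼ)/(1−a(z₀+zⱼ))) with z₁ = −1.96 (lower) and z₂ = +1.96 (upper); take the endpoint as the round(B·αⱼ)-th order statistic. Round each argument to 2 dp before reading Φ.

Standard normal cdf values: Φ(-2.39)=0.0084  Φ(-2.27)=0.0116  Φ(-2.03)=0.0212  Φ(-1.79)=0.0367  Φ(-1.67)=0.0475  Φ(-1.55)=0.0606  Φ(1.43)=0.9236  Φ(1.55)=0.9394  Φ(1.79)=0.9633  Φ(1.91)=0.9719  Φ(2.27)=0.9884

Lower: z₀ + z₁ = 0.121 + (-1.960) = -1.839; 1 − a(z₀+z₁) = 1 − (-0.078)(-1.839) = 0.8566; argument = 0.121 + (-1.839)/0.8566 = -2.0260 → -2.03.
α₁ = Φ(-2.03) = 0.0212; rank = round(250 × 0.0212) = 5; θ*₍5₎ = 0.97.
Upper: z₀ + z₂ = 2.081; 1 − a(z₀+z₂) = 1.1623; argument = 1.9114 → 1.91; α₂ = 0.9719; rank = 243; θ*₍243₎ = 3.57.

(0.97, 3.57)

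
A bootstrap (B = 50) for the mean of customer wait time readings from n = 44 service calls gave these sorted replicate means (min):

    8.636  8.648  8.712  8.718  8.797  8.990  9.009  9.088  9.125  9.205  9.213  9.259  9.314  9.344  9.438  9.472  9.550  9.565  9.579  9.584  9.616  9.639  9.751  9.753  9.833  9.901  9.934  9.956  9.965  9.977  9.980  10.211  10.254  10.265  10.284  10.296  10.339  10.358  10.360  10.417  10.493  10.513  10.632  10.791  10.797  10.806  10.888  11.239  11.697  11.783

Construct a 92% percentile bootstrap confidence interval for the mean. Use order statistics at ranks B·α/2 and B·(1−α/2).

α = 0.08; lower rank = 50 × 0.040 = 2; upper rank = 50 × 0.960 = 48.
The 2nd smallest replicate is 8.648; the 48th is 11.239.

(8.648, 11.239)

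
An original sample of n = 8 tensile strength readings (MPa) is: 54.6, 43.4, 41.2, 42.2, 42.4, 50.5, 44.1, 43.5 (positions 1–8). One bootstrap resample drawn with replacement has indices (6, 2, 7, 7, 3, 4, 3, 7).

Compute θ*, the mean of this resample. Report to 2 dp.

θ* = 43.85

Resample values: 50.5, 43.4, 44.1, 44.1, 41.2, 42.2, 41.2, 44.1.
Mean = (50.5 + 43.4 + 44.1 + 44.1 + 41.2 + 42.2 + 41.2 + 44.1) / 8 = 350.80 / 8 = 43.85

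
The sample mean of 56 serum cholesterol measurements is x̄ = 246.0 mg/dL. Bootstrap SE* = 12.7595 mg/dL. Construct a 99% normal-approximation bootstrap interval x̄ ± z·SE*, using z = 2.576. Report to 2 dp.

(213.13, 278.87)

Margin = 2.576 × 12.7595 = 32.868
Interval: 246.0 ± 32.868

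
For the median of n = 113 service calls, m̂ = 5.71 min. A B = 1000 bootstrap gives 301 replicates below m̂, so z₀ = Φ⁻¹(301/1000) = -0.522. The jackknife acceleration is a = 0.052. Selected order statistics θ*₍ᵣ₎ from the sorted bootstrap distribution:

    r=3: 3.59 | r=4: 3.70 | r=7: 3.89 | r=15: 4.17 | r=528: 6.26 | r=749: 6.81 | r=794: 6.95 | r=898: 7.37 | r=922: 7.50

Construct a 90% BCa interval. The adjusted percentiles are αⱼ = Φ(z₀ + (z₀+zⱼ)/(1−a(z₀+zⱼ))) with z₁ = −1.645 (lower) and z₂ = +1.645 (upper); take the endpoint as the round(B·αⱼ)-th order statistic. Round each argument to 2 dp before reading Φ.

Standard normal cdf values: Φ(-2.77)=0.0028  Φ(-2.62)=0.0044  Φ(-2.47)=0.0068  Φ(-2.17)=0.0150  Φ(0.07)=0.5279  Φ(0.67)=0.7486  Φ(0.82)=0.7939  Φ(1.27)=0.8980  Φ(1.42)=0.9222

Lower: z₀ + z₁ = -0.522 + (-1.645) = -2.167; 1 − a(z₀+z₁) = 1 − (0.052)(-2.167) = 1.1127; argument = -0.522 + (-2.167)/1.1127 = -2.4695 → -2.47.
α₁ = Φ(-2.47) = 0.0068; rank = round(1000 × 0.0068) = 7; θ*₍7₎ = 3.89.
Upper: z₀ + z₂ = 1.123; 1 − a(z₀+z₂) = 0.9416; argument = 0.6706 → 0.67; α₂ = 0.7486; rank = 749; θ*₍749₎ = 6.81.

(3.89, 6.81)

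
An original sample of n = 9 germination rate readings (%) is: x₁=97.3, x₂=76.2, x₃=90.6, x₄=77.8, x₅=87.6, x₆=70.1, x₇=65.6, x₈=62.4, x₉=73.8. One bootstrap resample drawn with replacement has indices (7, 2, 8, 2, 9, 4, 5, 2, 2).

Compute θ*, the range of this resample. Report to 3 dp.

θ* = 25.200

Resample values: 65.6, 76.2, 62.4, 76.2, 73.8, 77.8, 87.6, 76.2, 76.2.
Range = 87.6 − 62.4 = 25.200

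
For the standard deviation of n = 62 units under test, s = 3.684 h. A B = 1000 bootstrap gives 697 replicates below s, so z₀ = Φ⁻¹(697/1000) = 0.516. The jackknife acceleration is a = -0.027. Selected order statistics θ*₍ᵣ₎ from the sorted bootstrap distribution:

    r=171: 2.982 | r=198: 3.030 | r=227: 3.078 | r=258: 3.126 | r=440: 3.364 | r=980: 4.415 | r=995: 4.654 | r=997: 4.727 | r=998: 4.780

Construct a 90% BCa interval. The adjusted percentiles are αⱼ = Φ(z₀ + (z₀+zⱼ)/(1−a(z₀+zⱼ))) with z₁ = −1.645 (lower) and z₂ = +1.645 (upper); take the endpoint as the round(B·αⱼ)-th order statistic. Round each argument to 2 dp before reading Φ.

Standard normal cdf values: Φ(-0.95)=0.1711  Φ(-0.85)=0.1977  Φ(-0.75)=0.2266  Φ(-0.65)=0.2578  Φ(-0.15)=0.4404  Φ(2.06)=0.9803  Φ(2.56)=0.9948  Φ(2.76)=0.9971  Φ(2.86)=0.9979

Lower: z₀ + z₁ = 0.516 + (-1.645) = -1.129; 1 − a(z₀+z₁) = 1 − (-0.027)(-1.129) = 0.9695; argument = 0.516 + (-1.129)/0.9695 = -0.6485 → -0.65.
α₁ = Φ(-0.65) = 0.2578; rank = round(1000 × 0.2578) = 258; θ*₍258₎ = 3.126.
Upper: z₀ + z₂ = 2.161; 1 − a(z₀+z₂) = 1.0583; argument = 2.5579 → 2.56; α₂ = 0.9948; rank = 995; θ*₍995₎ = 4.654.

(3.126, 4.654)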